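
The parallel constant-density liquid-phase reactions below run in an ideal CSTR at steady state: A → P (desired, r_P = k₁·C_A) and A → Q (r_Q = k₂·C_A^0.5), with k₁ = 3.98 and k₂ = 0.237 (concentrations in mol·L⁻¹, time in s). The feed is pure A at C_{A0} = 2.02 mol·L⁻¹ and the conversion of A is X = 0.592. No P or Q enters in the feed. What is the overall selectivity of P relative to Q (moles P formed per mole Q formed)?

Exit C_A = C_{A0}(1−X) = 2.02×0.408 = 0.8242 mol·L⁻¹.
In a CSTR the entire volume is at exit conditions, so r_P = 3.98×0.8242 = 3.280 and r_Q = 0.237×0.8242^0.5 = 0.2152.
Overall selectivity = C_P/C_Q = r_Pτ/(r_Qτ) = r_P/r_Q = 15.2.

15.2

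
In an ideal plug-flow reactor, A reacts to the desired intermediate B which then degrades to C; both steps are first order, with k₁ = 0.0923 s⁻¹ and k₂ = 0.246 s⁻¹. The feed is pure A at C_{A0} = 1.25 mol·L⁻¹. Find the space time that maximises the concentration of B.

For first-order series the maximum of C_B occurs at τ_opt = ln(k₂/k₁)/(k₂−k₁).
= ln(0.246/0.0923)/(0.246−0.0923) = ln(2.665)/0.1537 = 0.9803/0.1537 = 6.38 s.

6.38 s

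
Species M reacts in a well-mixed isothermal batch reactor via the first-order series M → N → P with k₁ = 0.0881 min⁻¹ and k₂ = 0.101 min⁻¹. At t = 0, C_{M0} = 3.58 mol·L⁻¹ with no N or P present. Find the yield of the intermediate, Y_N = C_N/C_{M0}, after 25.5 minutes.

Solving the coupled first-order balances gives C_N(t) = [k₁/(k₂−k₁)]·C_{M0}·(e^(−k₁t) − e^(−k₂t)).
e^(−k₁t) = e^(−0.0881×25.5) = e^(−2.247) = 0.1058; e^(−k₂t) = e^(−2.576) = 0.07612.
C_N = 0.0881×3.58/(0.101−0.0881) × (0.1058−0.07612) = 24.45×0.02965 = 0.7249 mol·L⁻¹.
Y_N = C_N/C_{M0} = 0.7249/3.58 = 0.202.

0.202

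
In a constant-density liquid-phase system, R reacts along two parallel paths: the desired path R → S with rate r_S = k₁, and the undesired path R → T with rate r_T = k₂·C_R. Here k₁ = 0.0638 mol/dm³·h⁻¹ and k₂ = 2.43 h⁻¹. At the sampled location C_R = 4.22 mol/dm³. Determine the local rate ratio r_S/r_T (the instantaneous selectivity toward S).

S_{S/T} = r_S/r_T = (k₁)/(k₂·C_R) = (k₁/k₂)·C_R⁻¹.
= (0.0638) / (2.43×4.220) = 0.06380/10.25 = 0.00622.
The undesired path is higher order in R, so low C_R (CSTR or dilute feed) favours S.

0.00622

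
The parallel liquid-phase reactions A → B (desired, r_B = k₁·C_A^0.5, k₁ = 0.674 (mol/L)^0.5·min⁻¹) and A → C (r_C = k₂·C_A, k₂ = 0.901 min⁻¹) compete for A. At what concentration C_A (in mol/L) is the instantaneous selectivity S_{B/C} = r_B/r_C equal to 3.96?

0.0357 mol/L

S_{B/C} = (k₁/k₂)·C_A^-0.5 ⇒ C_A = (S·k₂/k₁)^(-2).
= (3.96×0.901/0.674)^(-2) = (5.294)^(-2) = 0.0357 mol/L.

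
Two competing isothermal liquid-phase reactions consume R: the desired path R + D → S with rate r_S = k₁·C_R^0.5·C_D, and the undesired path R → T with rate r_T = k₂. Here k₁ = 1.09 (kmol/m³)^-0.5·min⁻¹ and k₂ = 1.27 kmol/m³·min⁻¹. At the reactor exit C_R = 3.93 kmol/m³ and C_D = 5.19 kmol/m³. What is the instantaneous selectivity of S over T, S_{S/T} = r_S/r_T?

8.83

S_{S/T} = r_S/r_T = (k₁·C_R^0.5·C_D)/(k₂) = (k₁/k₂)·C_R^0.5·C_D.
= (1.09×3.930^0.5×5.190) / (1.27) = 11.21/1.270 = 8.83.
Since the desired path is higher order in R, keeping C_R high (PFR or concentrated feed) favours S.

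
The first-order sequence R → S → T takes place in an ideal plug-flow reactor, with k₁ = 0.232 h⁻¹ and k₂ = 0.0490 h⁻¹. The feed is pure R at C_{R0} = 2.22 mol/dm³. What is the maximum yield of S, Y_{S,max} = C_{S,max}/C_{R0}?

At the optimum, C_{S,max}/C_{R0} = (k₁/k₂)^[k₂/(k₂−k₁)].
= (0.232/0.0490)^(0.0490/(0.0490−0.232)) = (4.735)^(-0.2678) = 0.6595.

0.659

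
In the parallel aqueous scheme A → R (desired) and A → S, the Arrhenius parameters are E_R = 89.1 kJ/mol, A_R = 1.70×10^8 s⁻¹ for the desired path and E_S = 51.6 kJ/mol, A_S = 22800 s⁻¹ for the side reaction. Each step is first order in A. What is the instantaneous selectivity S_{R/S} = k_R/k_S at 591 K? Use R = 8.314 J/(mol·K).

3.61

k_R/k_S = (A_R/A_S)·exp[−(E_R−E_S)/(RT)] = (A_R/A_S)·exp[(E_S−E_R)/(RT)].
(E_S−E_R)/(RT) = (51.6−89.1)×10³/(8.314×591) = -37500/4914 = -7.632.
k_R/k_S = (1.70×10^8/22800)·exp(-7.632) = 7456 × 4.847×10^-4 = 3.61.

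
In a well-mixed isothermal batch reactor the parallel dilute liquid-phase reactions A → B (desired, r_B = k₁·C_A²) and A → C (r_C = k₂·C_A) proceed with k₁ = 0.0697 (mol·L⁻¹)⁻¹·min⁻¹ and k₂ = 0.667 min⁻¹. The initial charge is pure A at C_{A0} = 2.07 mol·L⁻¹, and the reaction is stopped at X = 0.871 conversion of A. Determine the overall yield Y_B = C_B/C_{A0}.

0.0930

C_A = C_{A0}(1−X) = 0.2670 mol·L⁻¹.
Along a PFR/batch, dC_C/dC_A = −r_C/(r_B+r_C) = −k₂/(k₂+k₁·C_A).
Integrating from C_{A0} to C_A: C_C = (0.667/0.0697)·ln[(0.667+0.0697·2.07)/(0.667+0.0697·0.267)] = 9.570·ln(0.8113/0.6856) = 1.611 mol·L⁻¹.
Then C_B = (C_{A0}−C_A) − C_C = 1.803 − 1.611 = 0.1924 mol·L⁻¹.
Y_B = C_B/C_{A0} = 0.1924/2.07 = 0.0930.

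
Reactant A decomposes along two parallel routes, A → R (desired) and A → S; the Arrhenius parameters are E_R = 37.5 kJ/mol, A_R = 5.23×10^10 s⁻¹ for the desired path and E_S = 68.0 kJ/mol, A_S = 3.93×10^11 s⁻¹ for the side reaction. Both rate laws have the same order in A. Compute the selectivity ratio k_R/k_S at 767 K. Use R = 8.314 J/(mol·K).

15.9

k_R/k_S = (A_R/A_S)·exp[−(E_R−E_S)/(RT)] = (A_R/A_S)·exp[(E_S−E_R)/(RT)].
(E_S−E_R)/(RT) = (68.0−37.5)×10³/(8.314×767) = 30500/6377 = 4.783.
k_R/k_S = (5.23×10^10/3.93×10^11)·exp(4.783) = 0.1331 × 119.5 = 15.9.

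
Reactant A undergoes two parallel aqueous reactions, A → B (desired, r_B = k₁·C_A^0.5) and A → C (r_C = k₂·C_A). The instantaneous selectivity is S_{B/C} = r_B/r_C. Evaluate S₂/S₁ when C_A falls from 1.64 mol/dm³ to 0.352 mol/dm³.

2.16

S_{B/C} = (k₁/k₂)·C_A^-0.5, so S₂/S₁ = (C_{A,2}/C_{A,1})^-0.5.
= (0.352/1.64)^(-0.5) = (0.2146)^(-0.5) = 2.16.
Selectivity toward B rises as C_A falls — low-concentration operation is favoured.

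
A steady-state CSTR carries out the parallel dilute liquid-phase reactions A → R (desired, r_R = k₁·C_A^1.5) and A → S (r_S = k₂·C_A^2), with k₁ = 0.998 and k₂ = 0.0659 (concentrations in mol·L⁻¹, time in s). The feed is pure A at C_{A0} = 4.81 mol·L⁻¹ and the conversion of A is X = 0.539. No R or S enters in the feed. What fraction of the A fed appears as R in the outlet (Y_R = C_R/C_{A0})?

0.491

Exit C_A = C_{A0}(1−X) = 4.81×0.461 = 2.217 mol·L⁻¹.
A CSTR operates uniformly at the exit composition, giving r_R = 3.295 and r_S = 0.3240 (each k·C_A^n at C_A = 2.217).
Fraction of consumed A going to R: r_R/(r_R+r_S) = 0.9105.
C_R = 0.9105·C_{A0}·X = 0.9105×4.81×0.539 = 2.36 mol·L⁻¹; Y_R = C_R/C_{A0} = 0.491.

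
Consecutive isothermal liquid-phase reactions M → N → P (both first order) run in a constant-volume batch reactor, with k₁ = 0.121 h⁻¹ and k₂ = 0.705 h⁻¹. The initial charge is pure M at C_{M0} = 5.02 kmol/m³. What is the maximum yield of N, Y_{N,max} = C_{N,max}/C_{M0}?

At the optimum, C_{N,max}/C_{M0} = (k₁/k₂)^[k₂/(k₂−k₁)].
= (0.121/0.705)^(0.705/(0.705−0.121)) = (0.1716)^(1.207) = 0.1191.

0.119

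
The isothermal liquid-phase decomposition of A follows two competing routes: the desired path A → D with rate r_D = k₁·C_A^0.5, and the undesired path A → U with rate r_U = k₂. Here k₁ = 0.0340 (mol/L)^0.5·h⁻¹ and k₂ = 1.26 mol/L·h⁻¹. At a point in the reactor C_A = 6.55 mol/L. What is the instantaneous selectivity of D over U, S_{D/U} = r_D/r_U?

S_{D/U} = r_D/r_U = (k₁·C_A^0.5)/(k₂) = (k₁/k₂)·C_A^0.5.
= (0.0340×6.550^0.5) / (1.26) = 0.08702/1.260 = 0.0691.
Since the desired path is higher order in A, keeping C_A high (PFR or concentrated feed) favours D.

0.0691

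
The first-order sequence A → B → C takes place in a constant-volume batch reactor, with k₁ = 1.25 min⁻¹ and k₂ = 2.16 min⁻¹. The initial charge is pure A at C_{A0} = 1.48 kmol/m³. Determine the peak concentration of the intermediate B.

0.404 kmol/m³

At the optimum, C_{B,max}/C_{A0} = (k₁/k₂)^[k₂/(k₂−k₁)].
= (1.25/2.16)^(2.16/(2.16−1.25)) = (0.5787)^(2.374) = 0.2730.
C_{B,max} = 0.2730×1.48 = 0.404 kmol/m³.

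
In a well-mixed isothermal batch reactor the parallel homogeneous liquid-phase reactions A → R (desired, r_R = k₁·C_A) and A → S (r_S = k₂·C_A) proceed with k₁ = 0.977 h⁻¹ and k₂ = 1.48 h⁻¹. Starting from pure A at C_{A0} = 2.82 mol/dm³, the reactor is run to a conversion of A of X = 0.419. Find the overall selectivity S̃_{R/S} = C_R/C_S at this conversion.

0.660

C_A = C_{A0}(1−X) = 1.638 mol/dm³.
Both paths are first order in A, so the instantaneous fraction to R is constant: dC_R/d(−C_A) = k₁/(k₁+k₂) = 0.3976.
C_R = 0.3976·(C_{A0}−C_A) = 0.3976×1.182 = 0.470 mol/dm³.
C_S = (C_{A0}−C_A)−C_R = 0.7117 mol/dm³; S̃_{R/S} = 0.4698/0.7117 = 0.660.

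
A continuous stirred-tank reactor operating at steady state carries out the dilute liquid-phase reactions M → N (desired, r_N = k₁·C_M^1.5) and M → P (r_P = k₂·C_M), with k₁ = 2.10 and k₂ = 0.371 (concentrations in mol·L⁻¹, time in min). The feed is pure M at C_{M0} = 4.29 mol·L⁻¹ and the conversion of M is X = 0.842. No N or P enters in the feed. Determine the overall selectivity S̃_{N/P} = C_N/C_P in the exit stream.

4.66

Exit C_M = C_{M0}(1−X) = 4.29×0.158 = 0.6778 mol·L⁻¹.
A CSTR operates uniformly at the exit composition, giving r_N = 1.172 and r_P = 0.2515 (each k·C_M^n at C_M = 0.6778).
Overall selectivity = C_N/C_P = r_Nτ/(r_Pτ) = r_N/r_P = 4.66.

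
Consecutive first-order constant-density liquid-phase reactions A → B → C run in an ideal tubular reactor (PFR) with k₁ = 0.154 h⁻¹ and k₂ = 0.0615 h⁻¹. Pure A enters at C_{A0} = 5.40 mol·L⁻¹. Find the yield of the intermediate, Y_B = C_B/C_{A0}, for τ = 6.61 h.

Solving the coupled first-order balances gives C_B(τ) = [k₁/(k₂−k₁)]·C_{A0}·(e^(−k₁τ) − e^(−k₂τ)).
e^(−k₁τ) = e^(−0.154×6.61) = e^(−1.018) = 0.3613; e^(−k₂τ) = e^(−0.4065) = 0.6660.
C_B = 0.154×5.40/(0.0615−0.154) × (0.3613−0.6660) = (-8.990)×(-0.3046) = 2.739 mol·L⁻¹.
Y_B = C_B/C_{A0} = 2.739/5.40 = 0.507.

0.507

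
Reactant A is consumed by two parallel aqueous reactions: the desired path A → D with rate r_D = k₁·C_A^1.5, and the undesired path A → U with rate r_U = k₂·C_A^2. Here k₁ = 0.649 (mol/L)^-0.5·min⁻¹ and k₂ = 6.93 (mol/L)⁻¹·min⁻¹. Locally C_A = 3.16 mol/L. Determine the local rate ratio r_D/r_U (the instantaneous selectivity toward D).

S_{D/U} = r_D/r_U = (k₁·C_A^1.5)/(k₂·C_A^2) = (k₁/k₂)·C_A^-0.5.
= (0.649×3.160^1.5) / (6.93×3.160^2) = 3.646/69.20 = 0.0527.
The undesired path is higher order in A, so low C_A (CSTR or dilute feed) favours D.

0.0527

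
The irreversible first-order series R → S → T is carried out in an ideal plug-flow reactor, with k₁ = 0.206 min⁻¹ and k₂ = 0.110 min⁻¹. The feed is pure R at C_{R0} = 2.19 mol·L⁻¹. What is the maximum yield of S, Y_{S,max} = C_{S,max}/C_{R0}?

0.487

Evaluating C_S at τ_opt = ln(k₂/k₁)/(k₂−k₁) gives C_{S,max}/C_{R0} = (k₁/k₂)^[k₂/(k₂−k₁)].
= (0.206/0.110)^(0.110/(0.110−0.206)) = (1.873)^(-1.146) = 0.4873.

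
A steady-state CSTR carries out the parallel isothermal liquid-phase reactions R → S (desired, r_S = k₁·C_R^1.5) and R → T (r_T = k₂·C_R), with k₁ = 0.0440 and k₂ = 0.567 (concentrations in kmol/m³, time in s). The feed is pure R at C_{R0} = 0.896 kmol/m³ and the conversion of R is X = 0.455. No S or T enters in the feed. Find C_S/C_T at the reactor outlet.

Exit C_R = C_{R0}(1−X) = 0.896×0.545 = 0.4883 kmol/m³.
In a CSTR the entire volume is at exit conditions, so r_S = 0.0440×0.4883^1.5 = 0.01501 and r_T = 0.567×0.4883 = 0.2769.
Overall selectivity = C_S/C_T = r_Sτ/(r_Tτ) = r_S/r_T = 0.0542.

0.0542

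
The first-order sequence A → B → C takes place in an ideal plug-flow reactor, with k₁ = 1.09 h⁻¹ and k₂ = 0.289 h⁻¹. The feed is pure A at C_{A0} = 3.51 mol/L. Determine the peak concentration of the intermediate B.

For a first-order series the maximum intermediate yield is C_{B,max}/C_{A0} = (k₁/k₂)^[k₂/(k₂−k₁)].
= (1.09/0.289)^(0.289/(0.289−1.09)) = (3.772)^(-0.3608) = 0.6194.
C_{B,max} = 0.6194×3.51 = 2.17 mol/L.

2.17 mol/L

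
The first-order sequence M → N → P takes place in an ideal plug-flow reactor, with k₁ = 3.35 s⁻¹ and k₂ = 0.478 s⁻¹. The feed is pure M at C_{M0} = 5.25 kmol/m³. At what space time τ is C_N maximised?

0.678 s

For first-order series the maximum of C_N occurs at τ_opt = ln(k₂/k₁)/(k₂−k₁).
= ln(0.478/3.35)/(0.478−3.35) = ln(0.1427)/-2.872 = -1.947/-2.872 = 0.678 s.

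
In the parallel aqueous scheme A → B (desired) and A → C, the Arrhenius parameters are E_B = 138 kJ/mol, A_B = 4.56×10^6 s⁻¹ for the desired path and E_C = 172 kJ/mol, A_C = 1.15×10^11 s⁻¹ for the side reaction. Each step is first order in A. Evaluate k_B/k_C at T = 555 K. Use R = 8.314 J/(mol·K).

0.0629

Since both paths have the same order in A, the concentration cancels and S_{B/C} = k_B/k_C = (A_B/A_C)·exp[(E_C−E_B)/(RT)].
(E_C−E_B)/(RT) = (172−138)×10³/(8.314×555) = 34000/4614 = 7.368.
k_B/k_C = (4.56×10^6/1.15×10^11)·exp(7.368) = 3.965×10^-5 × 1585 = 0.0629.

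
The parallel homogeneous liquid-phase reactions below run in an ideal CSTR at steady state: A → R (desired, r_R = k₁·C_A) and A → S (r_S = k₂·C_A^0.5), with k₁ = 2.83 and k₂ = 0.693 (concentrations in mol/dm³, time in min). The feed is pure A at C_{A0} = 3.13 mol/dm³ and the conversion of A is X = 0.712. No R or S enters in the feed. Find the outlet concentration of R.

1.77 mol/dm³

Exit C_A = C_{A0}(1−X) = 3.13×0.288 = 0.9014 mol/dm³.
A CSTR operates uniformly at the exit composition, giving r_R = 2.551 and r_S = 0.6580 (each k·C_A^n at C_A = 0.9014).
Fraction of consumed A going to R: r_R/(r_R+r_S) = 0.7950.
C_R = 0.7950·C_{A0}·X = 0.7950×3.13×0.712 = 1.77 mol/dm³.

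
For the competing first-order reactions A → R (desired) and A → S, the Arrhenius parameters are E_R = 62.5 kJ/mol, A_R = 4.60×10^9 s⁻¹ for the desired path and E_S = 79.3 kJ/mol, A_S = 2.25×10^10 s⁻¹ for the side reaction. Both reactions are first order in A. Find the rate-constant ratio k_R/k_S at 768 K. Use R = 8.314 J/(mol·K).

2.84

k_R/k_S = (A_R/A_S)·exp[−(E_R−E_S)/(RT)] = (A_R/A_S)·exp[(E_S−E_R)/(RT)].
(E_S−E_R)/(RT) = (79.3−62.5)×10³/(8.314×768) = 16800/6385 = 2.631.
k_R/k_S = (4.60×10^9/2.25×10^10)·exp(2.631) = 0.2044 × 13.89 = 2.84.
Since E_R < E_S, lowering the temperature improves selectivity toward R.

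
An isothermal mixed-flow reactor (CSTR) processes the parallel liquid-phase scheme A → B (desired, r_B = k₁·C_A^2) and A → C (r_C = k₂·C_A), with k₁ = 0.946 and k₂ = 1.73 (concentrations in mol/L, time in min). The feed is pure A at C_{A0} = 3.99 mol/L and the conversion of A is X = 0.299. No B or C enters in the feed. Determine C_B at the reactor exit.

Exit C_A = C_{A0}(1−X) = 3.99×0.701 = 2.797 mol/L.
A CSTR operates uniformly at the exit composition, giving r_B = 7.401 and r_C = 4.839 (each k·C_A^n at C_A = 2.797).
Fraction of consumed A going to B: r_B/(r_B+r_C) = 0.6047.
C_B = 0.6047·C_{A0}·X = 0.6047×3.99×0.299 = 0.721 mol/L.

0.721 mol/L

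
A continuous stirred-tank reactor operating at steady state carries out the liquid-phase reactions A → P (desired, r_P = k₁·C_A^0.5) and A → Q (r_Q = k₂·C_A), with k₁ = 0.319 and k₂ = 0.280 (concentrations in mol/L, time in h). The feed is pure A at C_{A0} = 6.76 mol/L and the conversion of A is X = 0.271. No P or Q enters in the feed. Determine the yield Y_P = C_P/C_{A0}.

0.0919

Exit C_A = C_{A0}(1−X) = 6.76×0.729 = 4.928 mol/L.
Rates in a CSTR are evaluated at the outlet concentration: r_P = 0.319×4.928^0.5 = 0.7082, r_Q = 0.280×4.928 = 1.380.
Fraction of consumed A going to P: r_P/(r_P+r_Q) = 0.3392.
C_P = 0.3392·C_{A0}·X = 0.3392×6.76×0.271 = 0.621 mol/L; Y_P = C_P/C_{A0} = 0.0919.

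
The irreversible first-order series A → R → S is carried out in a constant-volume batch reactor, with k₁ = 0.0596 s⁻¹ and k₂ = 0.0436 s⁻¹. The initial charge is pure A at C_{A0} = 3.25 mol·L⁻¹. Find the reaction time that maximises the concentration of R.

Setting dC_R/dt = 0 gives t_opt = ln(k₂/k₁)/(k₂−k₁).
= ln(0.0436/0.0596)/(0.0436−0.0596) = ln(0.7315)/-0.01600 = -0.3126/-0.01600 = 19.5 s.

19.5 s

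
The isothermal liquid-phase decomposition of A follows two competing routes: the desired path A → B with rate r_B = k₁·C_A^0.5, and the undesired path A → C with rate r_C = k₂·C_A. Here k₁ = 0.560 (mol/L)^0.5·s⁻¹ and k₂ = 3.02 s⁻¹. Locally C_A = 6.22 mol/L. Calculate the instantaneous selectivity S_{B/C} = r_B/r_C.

0.0744

S_{B/C} = r_B/r_C = (k₁·C_A^0.5)/(k₂·C_A) = (k₁/k₂)·C_A^-0.5.
= (0.560×6.220^0.5) / (3.02×6.220) = 1.397/18.78 = 0.0744.
The undesired path is higher order in A, so low C_A (CSTR or dilute feed) favours B.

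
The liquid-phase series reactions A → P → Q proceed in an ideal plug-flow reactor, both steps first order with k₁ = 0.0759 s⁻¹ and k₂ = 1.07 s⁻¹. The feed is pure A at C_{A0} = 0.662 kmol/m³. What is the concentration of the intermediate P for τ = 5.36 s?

For first-order series with pure A initially, C_P(τ) = k₁C_{A0}/(k₂−k₁)·(e^(−k₁τ) − e^(−k₂τ)).
e^(−k₁τ) = e^(−0.0759×5.36) = e^(−0.4068) = 0.6658; e^(−k₂τ) = e^(−5.735) = 0.003230.
C_P = 0.0759×0.662/(1.07−0.0759) × (0.6658−0.003230) = 0.05054×0.6625 = 0.03349 kmol/m³.

0.0335 kmol/m³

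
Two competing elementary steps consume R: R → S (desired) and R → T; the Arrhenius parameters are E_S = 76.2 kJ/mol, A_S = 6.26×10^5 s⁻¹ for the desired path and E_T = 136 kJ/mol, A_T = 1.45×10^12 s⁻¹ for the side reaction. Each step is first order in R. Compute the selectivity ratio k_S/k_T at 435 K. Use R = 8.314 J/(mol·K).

6.55

k_S/k_T = (A_S/A_T)·exp[−(E_S−E_T)/(RT)] = (A_S/A_T)·exp[(E_T−E_S)/(RT)].
(E_T−E_S)/(RT) = (136−76.2)×10³/(8.314×435) = 59800/3617 = 16.53.
k_S/k_T = (6.26×10^5/1.45×10^12)·exp(16.53) = 4.317×10^-7 × 1.517×10^7 = 6.55.
Since E_S < E_T, lowering the temperature improves selectivity toward S.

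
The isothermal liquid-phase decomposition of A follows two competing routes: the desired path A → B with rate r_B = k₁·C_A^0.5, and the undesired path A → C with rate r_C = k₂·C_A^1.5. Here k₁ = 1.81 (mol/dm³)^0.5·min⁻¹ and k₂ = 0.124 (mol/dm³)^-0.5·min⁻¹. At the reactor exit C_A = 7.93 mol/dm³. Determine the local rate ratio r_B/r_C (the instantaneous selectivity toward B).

S_{B/C} = r_B/r_C = (k₁·C_A^0.5)/(k₂·C_A^1.5) = (k₁/k₂)·C_A⁻¹.
= (1.81×7.930^0.5) / (0.124×7.930^1.5) = 5.097/2.769 = 1.84.
The undesired path is higher order in A, so low C_A (CSTR or dilute feed) favours B.

1.84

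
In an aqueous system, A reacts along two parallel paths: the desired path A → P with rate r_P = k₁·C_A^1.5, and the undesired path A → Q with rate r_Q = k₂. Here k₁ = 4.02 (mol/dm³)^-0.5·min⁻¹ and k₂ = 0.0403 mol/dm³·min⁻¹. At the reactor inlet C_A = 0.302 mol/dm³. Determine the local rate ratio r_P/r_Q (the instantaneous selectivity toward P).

16.6

S_{P/Q} = r_P/r_Q = (k₁·C_A^1.5)/(k₂) = (k₁/k₂)·C_A^1.5.
= (4.02×0.3020^1.5) / (0.0403) = 0.6672/0.04030 = 16.6.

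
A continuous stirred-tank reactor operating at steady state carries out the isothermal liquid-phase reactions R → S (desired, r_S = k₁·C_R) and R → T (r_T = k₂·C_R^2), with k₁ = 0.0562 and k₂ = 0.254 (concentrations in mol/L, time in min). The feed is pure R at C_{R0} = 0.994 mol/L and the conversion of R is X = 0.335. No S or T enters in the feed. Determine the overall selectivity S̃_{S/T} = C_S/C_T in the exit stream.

0.335

Exit C_R = C_{R0}(1−X) = 0.994×0.665 = 0.6610 mol/L.
A CSTR operates uniformly at the exit composition, giving r_S = 0.03715 and r_T = 0.1110 (each k·C_R^n at C_R = 0.6610).
Overall selectivity = C_S/C_T = r_Sτ/(r_Tτ) = r_S/r_T = 0.335.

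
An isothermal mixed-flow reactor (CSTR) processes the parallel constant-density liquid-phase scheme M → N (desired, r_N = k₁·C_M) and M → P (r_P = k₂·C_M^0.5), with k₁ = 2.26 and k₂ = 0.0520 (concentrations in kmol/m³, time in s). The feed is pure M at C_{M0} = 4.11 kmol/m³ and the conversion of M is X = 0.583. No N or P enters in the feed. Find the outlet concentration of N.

Exit C_M = C_{M0}(1−X) = 4.11×0.417 = 1.714 kmol/m³.
In a CSTR the entire volume is at exit conditions, so r_N = 2.26×1.714 = 3.873 and r_P = 0.0520×1.714^0.5 = 0.06808.
Fraction of consumed M going to N: r_N/(r_N+r_P) = 0.9827.
C_N = 0.9827·C_{M0}·X = 0.9827×4.11×0.583 = 2.35 kmol/m³.

2.35 kmol/m³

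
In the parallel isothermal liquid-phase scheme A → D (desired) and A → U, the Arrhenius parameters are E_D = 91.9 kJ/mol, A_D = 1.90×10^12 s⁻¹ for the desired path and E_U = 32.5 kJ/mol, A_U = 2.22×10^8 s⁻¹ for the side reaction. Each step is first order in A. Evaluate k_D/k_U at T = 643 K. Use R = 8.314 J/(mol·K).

With equal orders, S_{D/U} = k_D/k_U = (A_D/A_U)·exp[(E_U−E_D)/(RT)].
(E_U−E_D)/(RT) = (32.5−91.9)×10³/(8.314×643) = -59400/5346 = -11.11.
k_D/k_U = (1.90×10^12/2.22×10^8)·exp(-11.11) = 8559 × 1.494×10^-5 = 0.128.

0.128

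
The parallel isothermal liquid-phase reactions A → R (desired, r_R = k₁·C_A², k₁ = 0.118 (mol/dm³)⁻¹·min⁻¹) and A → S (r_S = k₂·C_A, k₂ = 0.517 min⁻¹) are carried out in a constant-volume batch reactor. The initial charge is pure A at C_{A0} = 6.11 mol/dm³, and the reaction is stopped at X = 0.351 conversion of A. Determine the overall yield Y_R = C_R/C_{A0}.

C_A = C_{A0}(1−X) = 3.965 mol/dm³.
Along a PFR/batch, dC_S/dC_A = −r_S/(r_R+r_S) = −k₂/(k₂+k₁·C_A).
Integrating from C_{A0} to C_A: C_S = (0.517/0.118)·ln[(0.517+0.118·6.11)/(0.517+0.118·3.97)] = 4.381·ln(1.238/0.9849) = 1.002 mol/dm³.
Then C_R = (C_{A0}−C_A) − C_S = 2.145 − 1.002 = 1.143 mol/dm³.
Y_R = C_R/C_{A0} = 1.143/6.11 = 0.187.

0.187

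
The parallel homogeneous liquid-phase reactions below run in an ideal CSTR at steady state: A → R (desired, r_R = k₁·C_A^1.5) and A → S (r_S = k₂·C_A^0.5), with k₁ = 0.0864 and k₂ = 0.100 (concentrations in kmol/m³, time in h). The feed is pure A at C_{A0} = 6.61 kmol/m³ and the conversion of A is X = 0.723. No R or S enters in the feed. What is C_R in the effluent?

Exit C_A = C_{A0}(1−X) = 6.61×0.277 = 1.831 kmol/m³.
Rates in a CSTR are evaluated at the outlet concentration: r_R = 0.0864×1.831^1.5 = 0.2141, r_S = 0.100×1.831^0.5 = 0.1353.
Fraction of consumed A going to R: r_R/(r_R+r_S) = 0.6127.
C_R = 0.6127·C_{A0}·X = 0.6127×6.61×0.723 = 2.93 kmol/m³.

2.93 kmol/m³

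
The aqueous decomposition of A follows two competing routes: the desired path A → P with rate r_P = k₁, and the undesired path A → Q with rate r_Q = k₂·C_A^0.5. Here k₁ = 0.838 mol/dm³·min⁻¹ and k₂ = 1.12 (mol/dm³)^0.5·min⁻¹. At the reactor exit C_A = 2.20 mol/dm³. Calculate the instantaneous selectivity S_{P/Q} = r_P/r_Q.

0.504

S_{P/Q} = r_P/r_Q = (k₁)/(k₂·C_A^0.5) = (k₁/k₂)·C_A^-0.5.
= (0.838) / (1.12×2.200^0.5) = 0.8380/1.661 = 0.504.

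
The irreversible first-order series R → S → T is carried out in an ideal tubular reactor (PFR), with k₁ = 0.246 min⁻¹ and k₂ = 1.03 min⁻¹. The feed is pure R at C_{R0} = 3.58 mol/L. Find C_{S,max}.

0.546 mol/L

Evaluating C_S at τ_opt = ln(k₂/k₁)/(k₂−k₁) gives C_{S,max}/C_{R0} = (k₁/k₂)^[k₂/(k₂−k₁)].
= (0.246/1.03)^(1.03/(1.03−0.246)) = (0.2388)^(1.314) = 0.1524.
C_{S,max} = 0.1524×3.58 = 0.546 mol/L.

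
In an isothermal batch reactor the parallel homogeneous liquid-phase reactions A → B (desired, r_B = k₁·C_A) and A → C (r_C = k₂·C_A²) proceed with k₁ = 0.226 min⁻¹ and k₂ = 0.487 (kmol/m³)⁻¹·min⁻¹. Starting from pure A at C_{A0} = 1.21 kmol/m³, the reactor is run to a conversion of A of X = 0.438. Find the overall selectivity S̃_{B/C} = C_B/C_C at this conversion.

C_A = C_{A0}(1−X) = 0.6800 kmol/m³.
Along a PFR/batch, dC_B/dC_A = −r_B/(r_B+r_C) = −k₁/(k₁+k₂·C_A).
Integrating from C_{A0} to C_A: C_B = (0.226/0.487)·ln[(0.226+0.487·1.21)/(0.226+0.487·0.680)] = 0.4641·ln(0.8153/0.5572) = 0.1766 kmol/m³.
C_C = (C_{A0}−C_A)−C_B = 0.3533 kmol/m³; S̃_{B/C} = 0.1766/0.3533 = 0.500.

0.500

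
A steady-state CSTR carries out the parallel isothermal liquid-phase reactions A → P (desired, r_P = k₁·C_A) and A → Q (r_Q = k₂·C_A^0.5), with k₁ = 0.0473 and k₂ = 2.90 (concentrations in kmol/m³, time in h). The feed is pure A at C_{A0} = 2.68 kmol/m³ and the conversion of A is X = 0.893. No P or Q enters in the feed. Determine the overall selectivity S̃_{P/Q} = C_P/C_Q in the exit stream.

Exit C_A = C_{A0}(1−X) = 2.68×0.107 = 0.2868 kmol/m³.
A CSTR operates uniformly at the exit composition, giving r_P = 0.01356 and r_Q = 1.553 (each k·C_A^n at C_A = 0.2868).
Overall selectivity = C_P/C_Q = r_Pτ/(r_Qτ) = r_P/r_Q = 0.00873.

0.00873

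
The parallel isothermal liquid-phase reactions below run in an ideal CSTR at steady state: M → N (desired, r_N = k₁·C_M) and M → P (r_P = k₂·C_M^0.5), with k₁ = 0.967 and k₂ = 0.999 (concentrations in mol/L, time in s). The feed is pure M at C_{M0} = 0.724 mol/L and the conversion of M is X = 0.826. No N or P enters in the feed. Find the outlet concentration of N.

Exit C_M = C_{M0}(1−X) = 0.724×0.174 = 0.1260 mol/L.
A CSTR operates uniformly at the exit composition, giving r_N = 0.1218 and r_P = 0.3546 (each k·C_M^n at C_M = 0.1260).
Fraction of consumed M going to N: r_N/(r_N+r_P) = 0.2557.
C_N = 0.2557·C_{M0}·X = 0.2557×0.724×0.826 = 0.153 mol/L.

0.153 mol/L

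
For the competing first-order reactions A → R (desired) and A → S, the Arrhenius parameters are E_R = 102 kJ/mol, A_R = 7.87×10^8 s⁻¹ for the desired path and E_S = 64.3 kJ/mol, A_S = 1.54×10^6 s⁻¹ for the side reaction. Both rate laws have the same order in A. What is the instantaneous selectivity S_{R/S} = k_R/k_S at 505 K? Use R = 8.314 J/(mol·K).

Since both paths have the same order in A, the concentration cancels and S_{R/S} = k_R/k_S = (A_R/A_S)·exp[(E_S−E_R)/(RT)].
(E_S−E_R)/(RT) = (64.3−102)×10³/(8.314×505) = -37700/4199 = -8.979.
k_R/k_S = (7.87×10^8/1.54×10^6)·exp(-8.979) = 511.0 × 1.260×10^-4 = 0.0644.
Since E_R > E_S, raising the temperature improves selectivity toward R.

0.0644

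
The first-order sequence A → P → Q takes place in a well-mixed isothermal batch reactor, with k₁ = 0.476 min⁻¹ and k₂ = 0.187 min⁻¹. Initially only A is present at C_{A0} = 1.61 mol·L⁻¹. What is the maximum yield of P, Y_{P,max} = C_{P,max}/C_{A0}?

0.546

At the optimum, C_{P,max}/C_{A0} = (k₁/k₂)^[k₂/(k₂−k₁)].
= (0.476/0.187)^(0.187/(0.187−0.476)) = (2.545)^(-0.6471) = 0.5463.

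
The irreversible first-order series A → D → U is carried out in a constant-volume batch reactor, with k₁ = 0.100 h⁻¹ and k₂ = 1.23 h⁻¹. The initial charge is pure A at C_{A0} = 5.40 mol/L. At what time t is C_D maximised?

2.22 h

Setting dC_D/dt = 0 gives t_opt = ln(k₂/k₁)/(k₂−k₁).
= ln(1.23/0.100)/(1.23−0.100) = ln(12.30)/1.130 = 2.510/1.130 = 2.22 h.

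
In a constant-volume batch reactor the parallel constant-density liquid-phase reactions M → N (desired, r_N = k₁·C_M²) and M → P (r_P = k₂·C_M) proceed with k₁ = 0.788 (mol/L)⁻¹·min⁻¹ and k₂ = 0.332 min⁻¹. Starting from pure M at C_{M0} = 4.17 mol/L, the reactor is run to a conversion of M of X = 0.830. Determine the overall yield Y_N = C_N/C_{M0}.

C_M = C_{M0}(1−X) = 0.7089 mol/L.
Along a PFR/batch, dC_P/dC_M = −r_P/(r_N+r_P) = −k₂/(k₂+k₁·C_M).
Integrating from C_{M0} to C_M: C_P = (0.332/0.788)·ln[(0.332+0.788·4.17)/(0.332+0.788·0.709)] = 0.4213·ln(3.618/0.8906) = 0.5906 mol/L.
Then C_N = (C_{M0}−C_M) − C_P = 3.461 − 0.5906 = 2.871 mol/L.
Y_N = C_N/C_{M0} = 2.871/4.17 = 0.688.

0.688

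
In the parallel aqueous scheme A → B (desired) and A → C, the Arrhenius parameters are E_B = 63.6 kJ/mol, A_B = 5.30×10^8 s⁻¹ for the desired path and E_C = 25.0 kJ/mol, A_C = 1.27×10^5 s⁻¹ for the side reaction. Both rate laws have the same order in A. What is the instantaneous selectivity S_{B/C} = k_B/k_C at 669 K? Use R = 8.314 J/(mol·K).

Since both paths have the same order in A, the concentration cancels and S_{B/C} = k_B/k_C = (A_B/A_C)·exp[(E_C−E_B)/(RT)].
(E_C−E_B)/(RT) = (25.0−63.6)×10³/(8.314×669) = -38600/5562 = -6.940.
k_B/k_C = (5.30×10^8/1.27×10^5)·exp(-6.940) = 4173 × 9.684×10^-4 = 4.04.

4.04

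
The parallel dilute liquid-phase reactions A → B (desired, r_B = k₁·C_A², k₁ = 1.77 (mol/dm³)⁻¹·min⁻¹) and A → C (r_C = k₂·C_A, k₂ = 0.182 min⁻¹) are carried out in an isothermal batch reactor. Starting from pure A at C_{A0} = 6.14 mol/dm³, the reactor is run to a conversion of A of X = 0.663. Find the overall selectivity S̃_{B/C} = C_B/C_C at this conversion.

C_A = C_{A0}(1−X) = 2.069 mol/dm³.
Along a PFR/batch, dC_C/dC_A = −r_C/(r_B+r_C) = −k₂/(k₂+k₁·C_A).
Integrating from C_{A0} to C_A: C_C = (0.182/1.77)·ln[(0.182+1.77·6.14)/(0.182+1.77·2.07)] = 0.1028·ln(11.05/3.844) = 0.1086 mol/dm³.
Then C_B = (C_{A0}−C_A) − C_C = 4.071 − 0.1086 = 3.962 mol/dm³.
S̃_{B/C} = C_B/C_C = 3.962/0.1086 = 36.5.

36.5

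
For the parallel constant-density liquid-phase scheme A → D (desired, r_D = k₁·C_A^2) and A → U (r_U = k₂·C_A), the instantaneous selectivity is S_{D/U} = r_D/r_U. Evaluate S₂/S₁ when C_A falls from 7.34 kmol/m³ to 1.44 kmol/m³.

S_{D/U} = (k₁/k₂)·C_A, so S₂/S₁ = (C_{A,2}/C_{A,1}).
= 1.44/7.34 = 0.196.
Selectivity toward D falls as C_A falls — high-concentration operation is favoured.

0.196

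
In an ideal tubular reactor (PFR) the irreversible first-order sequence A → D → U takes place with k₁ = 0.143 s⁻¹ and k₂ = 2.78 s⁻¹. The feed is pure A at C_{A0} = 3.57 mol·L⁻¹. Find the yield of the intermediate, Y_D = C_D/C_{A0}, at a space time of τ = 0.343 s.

0.0307

For first-order series with pure A initially, C_D(τ) = k₁C_{A0}/(k₂−k₁)·(e^(−k₁τ) − e^(−k₂τ)).
e^(−k₁τ) = e^(−0.143×0.343) = e^(−0.04905) = 0.9521; e^(−k₂τ) = e^(−0.9535) = 0.3854.
C_D = 0.143×3.57/(2.78−0.143) × (0.9521−0.3854) = 0.1936×0.5668 = 0.1097 mol·L⁻¹.
Y_D = C_D/C_{A0} = 0.1097/3.57 = 0.0307.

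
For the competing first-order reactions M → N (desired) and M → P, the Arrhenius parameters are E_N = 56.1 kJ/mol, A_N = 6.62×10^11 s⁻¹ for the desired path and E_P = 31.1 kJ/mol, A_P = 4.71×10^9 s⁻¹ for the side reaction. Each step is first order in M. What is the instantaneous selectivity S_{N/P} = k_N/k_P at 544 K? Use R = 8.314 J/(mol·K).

With equal orders, S_{N/P} = k_N/k_P = (A_N/A_P)·exp[(E_P−E_N)/(RT)].
(E_P−E_N)/(RT) = (31.1−56.1)×10³/(8.314×544) = -25000/4523 = -5.528.
k_N/k_P = (6.62×10^11/4.71×10^9)·exp(-5.528) = 140.6 × 0.003976 = 0.559.

0.559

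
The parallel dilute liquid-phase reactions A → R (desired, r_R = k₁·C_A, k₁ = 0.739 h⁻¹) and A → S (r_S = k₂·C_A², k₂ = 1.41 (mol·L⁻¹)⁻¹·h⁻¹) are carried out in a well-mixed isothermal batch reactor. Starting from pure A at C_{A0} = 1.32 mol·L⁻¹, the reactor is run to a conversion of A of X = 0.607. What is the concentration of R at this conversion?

0.299 mol·L⁻¹

C_A = C_{A0}(1−X) = 0.5188 mol·L⁻¹.
Along a PFR/batch, dC_R/dC_A = −r_R/(r_R+r_S) = −k₁/(k₁+k₂·C_A).
Integrating from C_{A0} to C_A: C_R = (0.739/1.41)·ln[(0.739+1.41·1.32)/(0.739+1.41·0.519)] = 0.5241·ln(2.600/1.470) = 0.2988 mol·L⁻¹.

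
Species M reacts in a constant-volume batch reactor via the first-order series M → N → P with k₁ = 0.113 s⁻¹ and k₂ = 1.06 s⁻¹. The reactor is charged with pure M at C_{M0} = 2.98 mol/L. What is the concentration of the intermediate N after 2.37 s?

0.243 mol/L

The intermediate concentration in a first-order A→B→C sequence is C_N = k₁C_{M0}(e^(−k₁t) − e^(−k₂t))/(k₂−k₁).
e^(−k₁t) = e^(−0.113×2.37) = e^(−0.2678) = 0.7651; e^(−k₂t) = e^(−2.512) = 0.08109.
C_N = 0.113×2.98/(1.06−0.113) × (0.7651−0.08109) = 0.3556×0.6840 = 0.2432 mol/L.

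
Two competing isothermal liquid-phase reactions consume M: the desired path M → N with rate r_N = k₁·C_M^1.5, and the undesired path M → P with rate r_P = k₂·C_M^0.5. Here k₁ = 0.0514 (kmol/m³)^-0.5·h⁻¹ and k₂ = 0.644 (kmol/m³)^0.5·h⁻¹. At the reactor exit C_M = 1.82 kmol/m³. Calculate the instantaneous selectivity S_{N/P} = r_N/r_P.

0.145

S_{N/P} = r_N/r_P = (k₁·C_M^1.5)/(k₂·C_M^0.5) = (k₁/k₂)·C_M.
= (0.0514×1.820^1.5) / (0.644×1.820^0.5) = 0.1262/0.8688 = 0.145.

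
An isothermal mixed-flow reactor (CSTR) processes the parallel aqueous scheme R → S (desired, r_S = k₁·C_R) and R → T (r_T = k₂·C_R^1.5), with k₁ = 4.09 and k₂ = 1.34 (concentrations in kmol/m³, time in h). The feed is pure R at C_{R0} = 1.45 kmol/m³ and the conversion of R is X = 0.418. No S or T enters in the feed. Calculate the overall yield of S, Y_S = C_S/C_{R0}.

Exit C_R = C_{R0}(1−X) = 1.45×0.582 = 0.8439 kmol/m³.
A CSTR operates uniformly at the exit composition, giving r_S = 3.452 and r_T = 1.039 (each k·C_R^n at C_R = 0.8439).
Fraction of consumed R going to S: r_S/(r_S+r_T) = 0.7687.
C_S = 0.7687·C_{R0}·X = 0.7687×1.45×0.418 = 0.466 kmol/m³; Y_S = C_S/C_{R0} = 0.321.

0.321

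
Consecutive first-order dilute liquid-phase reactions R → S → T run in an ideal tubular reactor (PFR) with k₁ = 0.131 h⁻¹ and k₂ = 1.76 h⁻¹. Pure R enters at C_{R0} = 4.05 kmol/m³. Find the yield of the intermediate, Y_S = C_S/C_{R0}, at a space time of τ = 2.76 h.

The intermediate concentration in a first-order A→B→C sequence is C_S = k₁C_{R0}(e^(−k₁τ) − e^(−k₂τ))/(k₂−k₁).
e^(−k₁τ) = e^(−0.131×2.76) = e^(−0.3616) = 0.6966; e^(−k₂τ) = e^(−4.858) = 0.007769.
C_S = 0.131×4.05/(1.76−0.131) × (0.6966−0.007769) = 0.3257×0.6888 = 0.2243 kmol/m³.
Y_S = C_S/C_{R0} = 0.2243/4.05 = 0.0554.

0.0554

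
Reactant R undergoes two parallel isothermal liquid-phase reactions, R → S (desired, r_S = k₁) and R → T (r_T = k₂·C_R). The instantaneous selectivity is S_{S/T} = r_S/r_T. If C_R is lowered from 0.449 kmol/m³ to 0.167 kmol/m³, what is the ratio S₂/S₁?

2.69

S_{S/T} = (k₁/k₂)·C_R⁻¹, so S₂/S₁ = (C_{R,2}/C_{R,1})⁻¹.
= 0.449/0.167 = 2.69.
Selectivity toward S rises as C_R falls — low-concentration operation is favoured.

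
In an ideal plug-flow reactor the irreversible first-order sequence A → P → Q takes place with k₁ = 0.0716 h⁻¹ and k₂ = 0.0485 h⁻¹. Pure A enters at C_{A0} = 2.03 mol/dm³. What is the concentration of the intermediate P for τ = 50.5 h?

Solving the coupled first-order balances gives C_P(τ) = [k₁/(k₂−k₁)]·C_{A0}·(e^(−k₁τ) − e^(−k₂τ)).
e^(−k₁τ) = e^(−0.0716×50.5) = e^(−3.616) = 0.02690; e^(−k₂τ) = e^(−2.449) = 0.08636.
C_P = 0.0716×2.03/(0.0485−0.0716) × (0.02690−0.08636) = (-6.292)×(-0.05946) = 0.3741 mol/dm³.

0.374 mol/dm³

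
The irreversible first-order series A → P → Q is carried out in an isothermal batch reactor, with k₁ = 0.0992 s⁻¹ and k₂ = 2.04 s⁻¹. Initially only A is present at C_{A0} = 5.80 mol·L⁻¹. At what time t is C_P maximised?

For first-order series the maximum of C_P occurs at t_opt = ln(k₂/k₁)/(k₂−k₁).
= ln(2.04/0.0992)/(2.04−0.0992) = ln(20.56)/1.941 = 3.024/1.941 = 1.56 s.

1.56 s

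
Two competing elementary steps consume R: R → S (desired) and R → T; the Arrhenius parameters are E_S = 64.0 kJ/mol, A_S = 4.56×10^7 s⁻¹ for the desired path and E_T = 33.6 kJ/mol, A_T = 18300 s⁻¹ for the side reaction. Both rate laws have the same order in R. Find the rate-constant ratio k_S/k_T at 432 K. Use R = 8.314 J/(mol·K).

0.526

k_S/k_T = (A_S/A_T)·exp[−(E_S−E_T)/(RT)] = (A_S/A_T)·exp[(E_T−E_S)/(RT)].
(E_T−E_S)/(RT) = (33.6−64.0)×10³/(8.314×432) = -30400/3592 = -8.464.
k_S/k_T = (4.56×10^7/18300)·exp(-8.464) = 2492 × 2.109×10^-4 = 0.526.
Since E_S > E_T, raising the temperature improves selectivity toward S.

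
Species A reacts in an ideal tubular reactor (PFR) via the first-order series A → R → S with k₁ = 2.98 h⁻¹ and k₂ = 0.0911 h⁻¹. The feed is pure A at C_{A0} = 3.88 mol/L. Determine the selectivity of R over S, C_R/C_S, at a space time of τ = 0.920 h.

16.5

For first-order series with pure A initially, C_R(τ) = k₁C_{A0}/(k₂−k₁)·(e^(−k₁τ) − e^(−k₂τ)).
e^(−k₁τ) = e^(−2.98×0.920) = e^(−2.742) = 0.06447; e^(−k₂τ) = e^(−0.08381) = 0.9196.
C_R = 2.98×3.88/(0.0911−2.98) × (0.06447−0.9196) = (-4.002)×(-0.8551) = 3.423 mol/L.
C_A = C_{A0}e^(−k₁τ) = 0.2501 mol/L, so C_S = C_{A0}−C_A−C_R = 0.2073 mol/L; C_R/C_S = 16.5.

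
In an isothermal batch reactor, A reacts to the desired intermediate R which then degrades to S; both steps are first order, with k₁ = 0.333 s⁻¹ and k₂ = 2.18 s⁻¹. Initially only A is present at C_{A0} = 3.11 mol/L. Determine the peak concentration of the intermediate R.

At the optimum, C_{R,max}/C_{A0} = (k₁/k₂)^[k₂/(k₂−k₁)].
= (0.333/2.18)^(2.18/(2.18−0.333)) = (0.1528)^(1.180) = 0.1089.
C_{R,max} = 0.1089×3.11 = 0.339 mol/L.

0.339 mol/L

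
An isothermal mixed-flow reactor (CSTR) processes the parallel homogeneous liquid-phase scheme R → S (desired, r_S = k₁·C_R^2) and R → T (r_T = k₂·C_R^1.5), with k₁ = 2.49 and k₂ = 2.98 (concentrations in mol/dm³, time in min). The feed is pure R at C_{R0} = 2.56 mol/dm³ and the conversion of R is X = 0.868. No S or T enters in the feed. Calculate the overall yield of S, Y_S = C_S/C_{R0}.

Exit C_R = C_{R0}(1−X) = 2.56×0.132 = 0.3379 mol/dm³.
Rates in a CSTR are evaluated at the outlet concentration: r_S = 2.49×0.3379^2 = 0.2843, r_T = 2.98×0.3379^1.5 = 0.5854.
Fraction of consumed R going to S: r_S/(r_S+r_T) = 0.3269.
C_S = 0.3269·C_{R0}·X = 0.3269×2.56×0.868 = 0.726 mol/dm³; Y_S = C_S/C_{R0} = 0.284.

0.284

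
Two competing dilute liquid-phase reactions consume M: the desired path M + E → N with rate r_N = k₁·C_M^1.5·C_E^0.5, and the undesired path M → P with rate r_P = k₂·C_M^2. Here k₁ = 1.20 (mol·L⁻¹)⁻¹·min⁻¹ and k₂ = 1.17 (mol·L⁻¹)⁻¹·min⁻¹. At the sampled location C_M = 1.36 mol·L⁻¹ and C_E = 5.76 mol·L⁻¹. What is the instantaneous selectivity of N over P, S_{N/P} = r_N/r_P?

S_{N/P} = r_N/r_P = (k₁·C_M^1.5·C_E^0.5)/(k₂·C_M^2) = (k₁/k₂)·C_M^-0.5·C_E^0.5.
= (1.20×1.360^1.5×5.760^0.5) / (1.17×1.360^2) = 4.568/2.164 = 2.11.
The undesired path is higher order in M, so low C_M (CSTR or dilute feed) favours N.

2.11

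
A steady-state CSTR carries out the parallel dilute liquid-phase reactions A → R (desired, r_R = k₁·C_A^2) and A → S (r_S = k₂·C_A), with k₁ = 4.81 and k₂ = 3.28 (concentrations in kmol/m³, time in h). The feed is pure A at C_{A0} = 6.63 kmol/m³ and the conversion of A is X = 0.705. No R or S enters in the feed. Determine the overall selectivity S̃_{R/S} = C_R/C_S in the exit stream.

Exit C_A = C_{A0}(1−X) = 6.63×0.295 = 1.956 kmol/m³.
A CSTR operates uniformly at the exit composition, giving r_R = 18.40 and r_S = 6.415 (each k·C_A^n at C_A = 1.956).
Overall selectivity = C_R/C_S = r_Rτ/(r_Sτ) = r_R/r_S = 2.87.

2.87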